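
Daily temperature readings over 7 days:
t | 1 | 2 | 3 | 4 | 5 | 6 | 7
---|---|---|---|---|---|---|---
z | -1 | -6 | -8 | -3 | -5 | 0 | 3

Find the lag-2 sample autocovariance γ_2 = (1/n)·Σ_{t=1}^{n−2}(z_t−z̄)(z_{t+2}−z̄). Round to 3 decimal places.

-1.577

Mean z̄ = (-1 − 6 − 8 − 3 − 5 + 0 + 3)/7 = -2.8571
Deviations: 1.8571, -3.1429, -5.1429, -0.1429, -2.1429, 2.8571, 5.8571
Σ_{t=1}^{5}(z_t−z̄)(z_{t+2}−z̄) = -11.0408
γ_2 = -11.0408 / 7 = -1.577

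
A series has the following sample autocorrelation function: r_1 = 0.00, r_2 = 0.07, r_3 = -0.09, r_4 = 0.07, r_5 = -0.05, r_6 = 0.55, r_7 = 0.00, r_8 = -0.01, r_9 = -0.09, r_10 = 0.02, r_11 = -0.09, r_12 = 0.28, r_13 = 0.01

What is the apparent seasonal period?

The largest autocorrelation is r_6 = 0.55, with a weaker echo at lag 12 (0.28); the remaining lags stay at or below 0.07.
The dominant spike at lag 6 indicates a seasonal period of 6.

6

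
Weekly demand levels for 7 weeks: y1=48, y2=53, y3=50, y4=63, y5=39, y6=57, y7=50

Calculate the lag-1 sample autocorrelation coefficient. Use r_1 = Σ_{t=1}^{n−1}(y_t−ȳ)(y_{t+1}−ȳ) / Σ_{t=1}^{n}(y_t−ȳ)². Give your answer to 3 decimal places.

Mean ȳ = (48 + 53 + 50 + 63 + 39 + 57 + 50)/7 = 51.4286
Deviations from mean: -3.4286, 1.5714, -1.4286, 11.5714, -12.4286, 5.5714, -1.4286
Numerator Σ_{t=1}^{6}(y_t−ȳ)(y_{t+1}−ȳ) = -245.1837
Denominator Σ(y_t−ȳ)² = 337.7143
r_1 = -245.1837 / 337.7143 = -0.726

-0.726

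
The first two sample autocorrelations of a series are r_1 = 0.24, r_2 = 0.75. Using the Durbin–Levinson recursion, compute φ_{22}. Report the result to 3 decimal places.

φ_{22} = (r_2 − r_1²) / (1 − r_1²)
r_1² = (0.24)² = 0.0576
Numerator = 0.75 − 0.0576 = 0.6924; denominator = 1 − 0.0576 = 0.9424
φ_{22} = 0.6924 / 0.9424 = 0.735

0.735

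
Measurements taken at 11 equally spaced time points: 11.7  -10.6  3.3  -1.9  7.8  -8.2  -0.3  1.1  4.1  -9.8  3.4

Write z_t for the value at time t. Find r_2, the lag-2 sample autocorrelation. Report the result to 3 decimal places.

Mean z̄ = (11.7 − 10.6 + 3.3 − 1.9 + 7.8 − 8.2 − 0.3 + 1.1 + 4.1 − 9.8 + 3.4)/11 = 0.0545
Numerator Σ_{t=1}^{9}(z_t−z̄)(z_{t+2}−z̄) = 90.3122
Denominator Σ(z_t−z̄)² = 517.5073
r_2 = 90.3122 / 517.5073 = 0.175

0.175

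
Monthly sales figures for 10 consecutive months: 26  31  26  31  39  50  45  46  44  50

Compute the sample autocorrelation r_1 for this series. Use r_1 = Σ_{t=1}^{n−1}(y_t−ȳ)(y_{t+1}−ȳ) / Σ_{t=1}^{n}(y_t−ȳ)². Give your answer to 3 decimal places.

Mean ȳ = (26 + 31 + 26 + 31 + 39 + 50 + 45 + 46 + 44 + 50)/10 = 38.8000
Numerator Σ_{t=1}^{9}(y_t−ȳ)(y_{t+1}−ȳ) = 509.9600
Denominator Σ(y_t−ȳ)² = 817.6000
r_1 = 509.9600 / 817.6000 = 0.624

0.624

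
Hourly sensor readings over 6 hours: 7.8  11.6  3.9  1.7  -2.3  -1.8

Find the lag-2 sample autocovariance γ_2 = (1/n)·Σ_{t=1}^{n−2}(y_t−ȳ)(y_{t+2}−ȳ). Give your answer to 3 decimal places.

-0.944

Mean ȳ = (7.8 + 11.6 + 3.9 + 1.7 − 2.3 − 1.8)/6 = 3.4833
Deviations: 4.3167, 8.1167, 0.4167, -1.7833, -5.7833, -5.2833
Σ_{t=1}^{4}(y_t−ȳ)(y_{t+2}−ȳ) = -5.6639
γ_2 = -5.6639 / 6 = -0.944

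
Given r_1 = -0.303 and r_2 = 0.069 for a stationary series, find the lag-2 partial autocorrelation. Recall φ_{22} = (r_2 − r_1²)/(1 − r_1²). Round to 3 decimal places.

φ_{22} = (r_2 − r_1²) / (1 − r_1²)
r_1² = (-0.303)² = 0.091809
Numerator = 0.069 − 0.0918 = -0.0228; denominator = 1 − 0.0918 = 0.9082
φ_{22} = -0.0228 / 0.9082 = -0.025

-0.025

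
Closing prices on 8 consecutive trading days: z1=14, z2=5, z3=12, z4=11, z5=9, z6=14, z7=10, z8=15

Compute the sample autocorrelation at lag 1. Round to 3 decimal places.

-0.474

Mean z̄ = (14 + 5 + 12 + 11 + 9 + 14 + 10 + 15)/8 = 11.2500
Σ(z_t−z̄)(z_{t+1}−z̄) = (-17.1875) + (-4.6875) + (-0.1875) + (0.5625) + (-6.1875) + (-3.4375) + (-4.6875) = -35.8125
Denominator Σ(z_t−z̄)² = 75.5000
r_1 = -35.8125 / 75.5000 = -0.474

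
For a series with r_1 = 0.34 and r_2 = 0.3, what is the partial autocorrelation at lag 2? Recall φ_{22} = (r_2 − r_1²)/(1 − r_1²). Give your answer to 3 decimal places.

0.209

φ_{22} = (r_2 − r_1²) / (1 − r_1²)
r_1² = (0.34)² = 0.1156
Numerator = 0.3 − 0.1156 = 0.1844; denominator = 1 − 0.1156 = 0.8844
φ_{22} = 0.1844 / 0.8844 = 0.209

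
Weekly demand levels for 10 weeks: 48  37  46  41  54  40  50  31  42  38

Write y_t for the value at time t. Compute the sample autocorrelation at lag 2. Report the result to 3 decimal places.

Mean ȳ = (48 + 37 + 46 + 41 + 54 + 40 + 50 + 31 + 42 + 38)/10 = 42.7000
Numerator Σ_{t=1}^{8}(y_t−ȳ)(y_{t+2}−ȳ) = 233.0200
Denominator Σ(y_t−ȳ)² = 422.1000
r_2 = 233.0200 / 422.1000 = 0.552

0.552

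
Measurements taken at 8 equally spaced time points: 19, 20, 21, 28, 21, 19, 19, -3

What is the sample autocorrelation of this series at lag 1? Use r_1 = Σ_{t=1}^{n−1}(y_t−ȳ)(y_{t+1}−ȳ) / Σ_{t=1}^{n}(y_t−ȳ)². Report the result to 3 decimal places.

Mean ȳ = (19 + 20 + 21 + 28 + 21 + 19 + 19 − 3)/8 = 18.0000
Deviations from mean: 1.0000, 2.0000, 3.0000, 10.0000, 3.0000, 1.0000, 1.0000, -21.0000
Numerator Σ_{t=1}^{7}(y_t−ȳ)(y_{t+1}−ȳ) = 51.0000
Denominator Σ(y_t−ȳ)² = 566.0000
r_1 = 51.0000 / 566.0000 = 0.090

0.090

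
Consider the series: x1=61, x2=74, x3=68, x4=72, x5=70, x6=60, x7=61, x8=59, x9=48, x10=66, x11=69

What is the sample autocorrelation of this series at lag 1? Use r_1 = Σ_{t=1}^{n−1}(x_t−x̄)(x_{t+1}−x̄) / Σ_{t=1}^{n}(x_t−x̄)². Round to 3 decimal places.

Mean x̄ = (61 + 74 + 68 + 72 + 70 + 60 + 61 + 59 + 48 + 66 + 69)/11 = 64.3636
Numerator Σ_{t=1}^{10}(x_t−x̄)(x_{t+1}−x̄) = 150.1405
Denominator Σ(x_t−x̄)² = 558.5455
r_1 = 150.1405 / 558.5455 = 0.269

0.269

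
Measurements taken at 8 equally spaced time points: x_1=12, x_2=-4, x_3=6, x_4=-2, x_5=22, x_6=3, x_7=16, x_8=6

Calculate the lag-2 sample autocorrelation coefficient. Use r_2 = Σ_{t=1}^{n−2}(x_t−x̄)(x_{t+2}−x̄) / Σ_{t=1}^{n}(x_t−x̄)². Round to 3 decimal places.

0.461

Mean x̄ = (12 − 4 + 6 − 2 + 22 + 3 + 16 + 6)/8 = 7.3750
Σ(x_t−x̄)(x_{t+2}−x̄) = (-6.3594) + (106.6406) + (-20.1094) + (41.0156) + (126.1406) + (6.0156) = 253.3438
Denominator Σ(x_t−x̄)² = 549.8750
r_2 = 253.3438 / 549.8750 = 0.461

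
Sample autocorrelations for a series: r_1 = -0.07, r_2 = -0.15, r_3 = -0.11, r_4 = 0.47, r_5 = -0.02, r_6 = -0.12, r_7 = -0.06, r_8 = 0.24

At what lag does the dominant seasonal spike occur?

The largest autocorrelation is r_4 = 0.47, with a weaker echo at lag 8 (0.24); the remaining lags stay at or below -0.02.
The dominant spike at lag 4 indicates a seasonal period of 4.

4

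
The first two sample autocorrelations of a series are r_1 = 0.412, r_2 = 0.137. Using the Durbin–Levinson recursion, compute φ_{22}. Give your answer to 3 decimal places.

-0.039

φ_{22} = (r_2 − r_1²) / (1 − r_1²)
r_1² = (0.412)² = 0.169744
Numerator = 0.137 − 0.1697 = -0.0327; denominator = 1 − 0.1697 = 0.8303
φ_{22} = -0.0327 / 0.8303 = -0.039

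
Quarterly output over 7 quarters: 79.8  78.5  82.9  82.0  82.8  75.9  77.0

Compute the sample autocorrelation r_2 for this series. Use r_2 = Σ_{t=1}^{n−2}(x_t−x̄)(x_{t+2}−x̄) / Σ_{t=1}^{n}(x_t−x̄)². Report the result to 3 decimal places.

-0.226

Mean x̄ = (79.8 + 78.5 + 82.9 + 82.0 + 82.8 + 75.9 + 77.0)/7 = 79.8429
Deviations from mean: -0.0429, -1.3429, 3.0571, 2.1571, 2.9571, -3.9429, -2.8429
Σ(x_t−x̄)(x_{t+2}−x̄) = (-0.1310) + (-2.8967) + (9.0404) + (-8.5053) + (-8.4067) = -10.8994
Denominator Σ(x_t−x̄)² = 48.1771
r_2 = -10.8994 / 48.1771 = -0.226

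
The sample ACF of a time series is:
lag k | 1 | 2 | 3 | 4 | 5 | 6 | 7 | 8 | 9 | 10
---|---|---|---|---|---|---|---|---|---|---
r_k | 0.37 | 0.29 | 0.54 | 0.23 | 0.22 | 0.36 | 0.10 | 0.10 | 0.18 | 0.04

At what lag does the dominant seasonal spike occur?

The largest autocorrelation is r_3 = 0.54; the remaining lags stay at or below 0.37. The elevated value at lag 1 (0.37), dropping to 0.29 at lag 2, reflects decaying short-term dependence rather than seasonality.
The dominant spike at lag 3 indicates a seasonal period of 3.

3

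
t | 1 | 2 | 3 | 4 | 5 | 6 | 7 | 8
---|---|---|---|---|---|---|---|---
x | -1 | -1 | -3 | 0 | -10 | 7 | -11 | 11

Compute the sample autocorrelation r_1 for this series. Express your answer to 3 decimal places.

Mean x̄ = (-1 − 1 − 3 + 0 − 10 + 7 − 11 + 11)/8 = -1.0000
Deviations from mean: 0.0000, 0.0000, -2.0000, 1.0000, -9.0000, 8.0000, -10.0000, 12.0000
Numerator Σ_{t=1}^{7}(x_t−x̄)(x_{t+1}−x̄) = -283.0000
Denominator Σ(x_t−x̄)² = 394.0000
r_1 = -283.0000 / 394.0000 = -0.718

-0.718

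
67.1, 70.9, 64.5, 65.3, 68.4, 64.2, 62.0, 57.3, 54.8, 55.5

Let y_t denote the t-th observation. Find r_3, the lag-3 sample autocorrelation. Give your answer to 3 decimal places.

0.067

Mean ȳ = (67.1 + 70.9 + 64.5 + 65.3 + 68.4 + 64.2 + 62.0 + 57.3 + 54.8 + 55.5)/10 = 63.0000
Σ(y_t−ȳ)(y_{t+3}−ȳ) = (9.4300) + (42.6600) + (1.8000) + (-2.3000) + (-30.7800) + (-9.8400) + (7.5000) = 18.4700
Denominator Σ(y_t−ȳ)² = 274.3400
r_3 = 18.4700 / 274.3400 = 0.067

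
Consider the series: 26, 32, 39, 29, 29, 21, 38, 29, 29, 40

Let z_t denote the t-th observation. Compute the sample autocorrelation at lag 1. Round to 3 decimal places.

Mean z̄ = (26 + 32 + 39 + 29 + 29 + 21 + 38 + 29 + 29 + 40)/10 = 31.2000
Numerator Σ_{t=1}^{9}(z_t−z̄)(z_{t+1}−z̄) = -86.6400
Denominator Σ(z_t−z̄)² = 335.6000
r_1 = -86.6400 / 335.6000 = -0.258

-0.258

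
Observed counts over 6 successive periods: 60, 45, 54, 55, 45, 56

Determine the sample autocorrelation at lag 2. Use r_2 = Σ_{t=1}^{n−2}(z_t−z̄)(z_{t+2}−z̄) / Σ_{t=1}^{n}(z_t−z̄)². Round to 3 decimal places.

Mean z̄ = (60 + 45 + 54 + 55 + 45 + 56)/6 = 52.5000
Numerator Σ_{t=1}^{4}(z_t−z̄)(z_{t+2}−z̄) = -10.0000
Denominator Σ(z_t−z̄)² = 189.5000
r_2 = -10.0000 / 189.5000 = -0.053

-0.053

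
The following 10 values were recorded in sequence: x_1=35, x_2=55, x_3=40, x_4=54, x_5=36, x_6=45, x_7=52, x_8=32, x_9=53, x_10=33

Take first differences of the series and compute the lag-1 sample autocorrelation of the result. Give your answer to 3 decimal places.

-0.732

First differences Δx: 20, -15, 14, -18, 9, 7, -20, 21, -20
Mean of differences = -0.2222
Numerator Σ(Δx_t−Δx̄)(Δx_{t+1}−Δx̄) = -1841.4938
Denominator Σ(Δx_t−Δx̄)² = 2515.5556
r_1(Δx) = -1841.4938 / 2515.5556 = -0.732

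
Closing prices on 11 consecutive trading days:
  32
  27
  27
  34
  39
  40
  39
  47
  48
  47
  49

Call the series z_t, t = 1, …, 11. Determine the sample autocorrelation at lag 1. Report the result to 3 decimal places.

0.762

Mean z̄ = (32 + 27 + 27 + 34 + 39 + 40 + 39 + 47 + 48 + 47 + 49)/11 = 39.0000
Numerator Σ_{t=1}^{10}(z_t−z̄)(z_{t+1}−z̄) = 512.0000
Denominator Σ(z_t−z̄)² = 672.0000
r_1 = 512.0000 / 672.0000 = 0.762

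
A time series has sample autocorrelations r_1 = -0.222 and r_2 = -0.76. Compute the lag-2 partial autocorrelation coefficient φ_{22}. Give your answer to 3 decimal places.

-0.851

φ_{22} = (r_2 − r_1²) / (1 − r_1²)
r_1² = (-0.222)² = 0.049284
Numerator = -0.76 − 0.0493 = -0.8093; denominator = 1 − 0.0493 = 0.9507
φ_{22} = -0.8093 / 0.9507 = -0.851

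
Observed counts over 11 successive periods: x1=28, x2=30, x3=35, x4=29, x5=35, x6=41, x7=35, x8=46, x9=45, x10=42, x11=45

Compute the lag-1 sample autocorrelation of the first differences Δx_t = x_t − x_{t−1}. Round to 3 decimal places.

-0.571

First differences Δx: 2, 5, -6, 6, 6, -6, 11, -1, -3, 3
Mean of differences = 1.7000
Numerator Σ(Δx_t−Δx̄)(Δx_{t+1}−Δx̄) = -162.2900
Denominator Σ(Δx_t−Δx̄)² = 284.1000
r_1(Δx) = -162.2900 / 284.1000 = -0.571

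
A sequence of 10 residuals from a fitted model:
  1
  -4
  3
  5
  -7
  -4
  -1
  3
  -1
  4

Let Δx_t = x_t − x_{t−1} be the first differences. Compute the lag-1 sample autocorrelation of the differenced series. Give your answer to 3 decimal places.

-0.328

First differences Δx: -5, 7, 2, -12, 3, 3, 4, -4, 5
Mean of differences = 0.3333
Numerator Σ(Δx_t−Δx̄)(Δx_{t+1}−Δx̄) = -97.1111
Denominator Σ(Δx_t−Δx̄)² = 296.0000
r_1(Δx) = -97.1111 / 296.0000 = -0.328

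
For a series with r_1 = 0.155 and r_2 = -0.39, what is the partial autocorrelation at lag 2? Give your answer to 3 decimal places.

φ_{22} = (r_2 − r_1²) / (1 − r_1²)
r_1² = (0.155)² = 0.024025
Numerator = -0.39 − 0.0240 = -0.4140; denominator = 1 − 0.0240 = 0.9760
φ_{22} = -0.4140 / 0.9760 = -0.424

-0.424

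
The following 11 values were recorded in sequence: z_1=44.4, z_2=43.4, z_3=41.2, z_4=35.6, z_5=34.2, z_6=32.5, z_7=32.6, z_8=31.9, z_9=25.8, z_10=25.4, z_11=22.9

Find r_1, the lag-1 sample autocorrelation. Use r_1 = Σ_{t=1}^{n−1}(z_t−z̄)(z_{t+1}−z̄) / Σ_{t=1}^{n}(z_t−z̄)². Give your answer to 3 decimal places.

0.696

Mean z̄ = (44.4 + 43.4 + 41.2 + 35.6 + 34.2 + 32.5 + 32.6 + 31.9 + 25.8 + 25.4 + 22.9)/11 = 33.6273
Numerator Σ_{t=1}^{10}(z_t−z̄)(z_{t+1}−z̄) = 363.8138
Denominator Σ(z_t−z̄)² = 522.4618
r_1 = 363.8138 / 522.4618 = 0.696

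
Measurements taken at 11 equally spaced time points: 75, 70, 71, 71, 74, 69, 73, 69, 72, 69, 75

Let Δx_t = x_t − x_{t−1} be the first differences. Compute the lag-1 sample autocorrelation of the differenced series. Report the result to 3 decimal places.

First differences Δx: -5, 1, 0, 3, -5, 4, -4, 3, -3, 6
Mean of differences = 0.0000
Numerator Σ(Δx_t−Δx̄)(Δx_{t+1}−Δx̄) = -95.0000
Denominator Σ(Δx_t−Δx̄)² = 146.0000
r_1(Δx) = -95.0000 / 146.0000 = -0.651

-0.651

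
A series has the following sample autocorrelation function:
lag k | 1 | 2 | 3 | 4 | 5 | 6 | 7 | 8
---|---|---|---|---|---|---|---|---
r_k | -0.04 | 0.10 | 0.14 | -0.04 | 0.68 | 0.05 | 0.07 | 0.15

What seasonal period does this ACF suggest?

5

The largest autocorrelation is r_5 = 0.68; the remaining lags stay at or below 0.15.
The dominant spike at lag 5 indicates a seasonal period of 5.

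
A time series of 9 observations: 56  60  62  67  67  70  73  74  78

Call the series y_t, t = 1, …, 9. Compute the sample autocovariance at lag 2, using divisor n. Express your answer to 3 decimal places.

15.536

Mean ȳ = (56 + 60 + 62 + 67 + 67 + 70 + 73 + 74 + 78)/9 = 67.4444
Σ_{t=1}^{7}(y_t−ȳ)(y_{t+2}−ȳ) = 139.8272
γ_2 = 139.8272 / 9 = 15.536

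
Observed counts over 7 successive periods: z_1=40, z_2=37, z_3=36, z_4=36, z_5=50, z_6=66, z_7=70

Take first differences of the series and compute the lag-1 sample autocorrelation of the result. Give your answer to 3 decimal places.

0.369

First differences Δz: -3, -1, 0, 14, 16, 4
Mean of differences = 5.0000
Numerator Σ(Δz_t−Δz̄)(Δz_{t+1}−Δz̄) = 121.0000
Denominator Σ(Δz_t−Δz̄)² = 328.0000
r_1(Δz) = 121.0000 / 328.0000 = 0.369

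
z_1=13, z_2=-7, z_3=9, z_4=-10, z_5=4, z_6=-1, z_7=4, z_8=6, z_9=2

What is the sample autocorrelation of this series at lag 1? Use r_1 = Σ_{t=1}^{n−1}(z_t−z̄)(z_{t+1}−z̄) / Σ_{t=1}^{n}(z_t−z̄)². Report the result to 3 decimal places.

Mean z̄ = (13 − 7 + 9 − 10 + 4 − 1 + 4 + 6 + 2)/9 = 2.2222
Numerator Σ_{t=1}^{8}(z_t−z̄)(z_{t+1}−z̄) = -272.0494
Denominator Σ(z_t−z̄)² = 427.5556
r_1 = -272.0494 / 427.5556 = -0.636

-0.636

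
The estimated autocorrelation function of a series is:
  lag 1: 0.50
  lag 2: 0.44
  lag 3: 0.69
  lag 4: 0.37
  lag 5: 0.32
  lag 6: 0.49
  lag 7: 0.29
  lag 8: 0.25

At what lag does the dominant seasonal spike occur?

3

The largest autocorrelation is r_3 = 0.69; the remaining lags stay at or below 0.50. The elevated value at lag 1 (0.50), dropping to 0.44 at lag 2, reflects decaying short-term dependence rather than seasonality.
The dominant spike at lag 3 indicates a seasonal period of 3.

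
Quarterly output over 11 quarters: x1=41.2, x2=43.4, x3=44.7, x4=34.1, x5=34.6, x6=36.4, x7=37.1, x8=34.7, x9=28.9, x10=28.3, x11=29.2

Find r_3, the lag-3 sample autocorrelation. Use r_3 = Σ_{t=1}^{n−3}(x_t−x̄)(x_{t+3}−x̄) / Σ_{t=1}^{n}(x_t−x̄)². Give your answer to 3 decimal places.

-0.065

Mean x̄ = (41.2 + 43.4 + 44.7 + 34.1 + 34.6 + 36.4 + 37.1 + 34.7 + 28.9 + 28.3 + 29.2)/11 = 35.6909
Numerator Σ_{t=1}^{8}(x_t−x̄)(x_{t+3}−x̄) = -20.7448
Denominator Σ(x_t−x̄)² = 321.0091
r_3 = -20.7448 / 321.0091 = -0.065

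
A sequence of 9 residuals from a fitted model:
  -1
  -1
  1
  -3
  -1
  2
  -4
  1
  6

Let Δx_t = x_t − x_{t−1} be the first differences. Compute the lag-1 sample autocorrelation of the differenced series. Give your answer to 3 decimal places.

First differences Δx: 0, 2, -4, 2, 3, -6, 5, 5
Mean of differences = 0.8750
Numerator Σ(Δx_t−Δx̄)(Δx_{t+1}−Δx̄) = -35.5156
Denominator Σ(Δx_t−Δx̄)² = 112.8750
r_1(Δx) = -35.5156 / 112.8750 = -0.315

-0.315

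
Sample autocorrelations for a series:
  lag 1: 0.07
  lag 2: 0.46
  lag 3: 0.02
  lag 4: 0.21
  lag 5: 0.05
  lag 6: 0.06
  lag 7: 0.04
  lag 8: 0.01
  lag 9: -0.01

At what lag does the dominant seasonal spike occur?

The largest autocorrelation is r_2 = 0.46, with a weaker echo at lag 4 (0.21); the remaining lags stay at or below 0.07.
The dominant spike at lag 2 indicates a seasonal period of 2.

2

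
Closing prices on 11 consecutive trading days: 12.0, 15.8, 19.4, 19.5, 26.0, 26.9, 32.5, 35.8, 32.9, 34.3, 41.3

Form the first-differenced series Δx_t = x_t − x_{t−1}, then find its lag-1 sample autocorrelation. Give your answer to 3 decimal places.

-0.262

First differences Δx: 3.8, 3.6, 0.1, 6.5, 0.9, 5.6, 3.3, -2.9, 1.4, 7.0
Mean of differences = 2.9300
Numerator Σ(Δx_t−Δx̄)(Δx_{t+1}−Δx̄) = -22.5599
Denominator Σ(Δx_t−Δx̄)² = 86.2410
r_1(Δx) = -22.5599 / 86.2410 = -0.262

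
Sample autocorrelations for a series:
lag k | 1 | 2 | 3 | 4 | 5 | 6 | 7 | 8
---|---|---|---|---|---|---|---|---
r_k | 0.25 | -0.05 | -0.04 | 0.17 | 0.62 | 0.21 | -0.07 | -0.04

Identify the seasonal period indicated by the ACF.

The largest autocorrelation is r_5 = 0.62; the remaining lags stay at or below 0.25.
The dominant spike at lag 5 indicates a seasonal period of 5.

5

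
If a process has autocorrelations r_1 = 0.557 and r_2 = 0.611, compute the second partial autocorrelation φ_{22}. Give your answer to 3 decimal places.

0.436

φ_{22} = (r_2 − r_1²) / (1 − r_1²)
r_1² = (0.557)² = 0.310249
Numerator = 0.611 − 0.3102 = 0.3008; denominator = 1 − 0.3102 = 0.6898
φ_{22} = 0.3008 / 0.6898 = 0.436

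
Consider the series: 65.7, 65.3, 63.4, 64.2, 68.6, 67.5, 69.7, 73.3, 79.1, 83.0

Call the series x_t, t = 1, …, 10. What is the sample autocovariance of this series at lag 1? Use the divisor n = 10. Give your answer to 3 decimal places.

24.904

Mean x̄ = (65.7 + 65.3 + 63.4 + 64.2 + 68.6 + 67.5 + 69.7 + 73.3 + 79.1 + 83.0)/10 = 69.9800
Σ_{t=1}^{9}(x_t−x̄)(x_{t+1}−x̄) = 249.0416
γ_1 = 249.0416 / 10 = 24.904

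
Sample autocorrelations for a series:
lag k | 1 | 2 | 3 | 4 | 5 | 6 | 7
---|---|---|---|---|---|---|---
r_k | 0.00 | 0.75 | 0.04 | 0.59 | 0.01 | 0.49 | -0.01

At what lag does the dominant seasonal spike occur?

2

The largest autocorrelation is r_2 = 0.75, with weaker echoes at lags 4 (0.59) and 6 (0.49); the remaining lags stay at or below 0.04.
The dominant spike at lag 2 indicates a seasonal period of 2.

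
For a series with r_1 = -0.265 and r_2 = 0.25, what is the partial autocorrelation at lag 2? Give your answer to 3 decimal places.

0.193

φ_{22} = (r_2 − r_1²) / (1 − r_1²)
r_1² = (-0.265)² = 0.070225
Numerator = 0.25 − 0.0702 = 0.1798; denominator = 1 − 0.0702 = 0.9298
φ_{22} = 0.1798 / 0.9298 = 0.193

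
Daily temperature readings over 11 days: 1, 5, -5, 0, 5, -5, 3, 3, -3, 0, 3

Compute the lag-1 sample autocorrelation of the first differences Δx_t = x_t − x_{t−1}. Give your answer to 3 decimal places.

First differences Δx: 4, -10, 5, 5, -10, 8, 0, -6, 3, 3
Mean of differences = 0.2000
Numerator Σ(Δx_t−Δx̄)(Δx_{t+1}−Δx̄) = -203.0400
Denominator Σ(Δx_t−Δx̄)² = 383.6000
r_1(Δx) = -203.0400 / 383.6000 = -0.529

-0.529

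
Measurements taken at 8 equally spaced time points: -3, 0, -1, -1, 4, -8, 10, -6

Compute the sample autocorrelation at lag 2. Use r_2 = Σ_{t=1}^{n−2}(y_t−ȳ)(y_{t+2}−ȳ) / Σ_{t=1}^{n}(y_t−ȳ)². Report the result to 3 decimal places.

0.404

Mean ȳ = (-3 + 0 − 1 − 1 + 4 − 8 + 10 − 6)/8 = -0.6250
Deviations from mean: -2.3750, 0.6250, -0.3750, -0.3750, 4.6250, -7.3750, 10.6250, -5.3750
Numerator Σ_{t=1}^{6}(y_t−ȳ)(y_{t+2}−ȳ) = 90.4688
Denominator Σ(y_t−ȳ)² = 223.8750
r_2 = 90.4688 / 223.8750 = 0.404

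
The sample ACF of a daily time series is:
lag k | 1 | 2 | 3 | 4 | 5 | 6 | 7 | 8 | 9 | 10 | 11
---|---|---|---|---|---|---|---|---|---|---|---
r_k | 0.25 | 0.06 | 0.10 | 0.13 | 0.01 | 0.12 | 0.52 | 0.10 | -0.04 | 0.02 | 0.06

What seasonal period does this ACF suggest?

The largest autocorrelation is r_7 = 0.52; the remaining lags stay at or below 0.25. The elevated value at lag 1 (0.25), dropping to 0.06 at lag 2, reflects decaying short-term dependence rather than seasonality.
The dominant spike at lag 7 indicates a seasonal period of 7.

7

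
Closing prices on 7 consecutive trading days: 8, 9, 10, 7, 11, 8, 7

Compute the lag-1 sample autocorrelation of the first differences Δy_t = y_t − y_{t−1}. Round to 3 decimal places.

-0.630

First differences Δy: 1, 1, -3, 4, -3, -1
Mean of differences = -0.1667
Numerator Σ(Δy_t−Δȳ)(Δy_{t+1}−Δȳ) = -23.1944
Denominator Σ(Δy_t−Δȳ)² = 36.8333
r_1(Δy) = -23.1944 / 36.8333 = -0.630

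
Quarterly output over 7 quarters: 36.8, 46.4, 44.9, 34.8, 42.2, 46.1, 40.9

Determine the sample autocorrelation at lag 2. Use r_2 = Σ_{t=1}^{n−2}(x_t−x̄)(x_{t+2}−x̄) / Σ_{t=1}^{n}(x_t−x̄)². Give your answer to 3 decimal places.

Mean x̄ = (36.8 + 46.4 + 44.9 + 34.8 + 42.2 + 46.1 + 40.9)/7 = 41.7286
Σ(x_t−x̄)(x_{t+2}−x̄) = (-15.6306) + (-32.3663) + (1.4951) + (-30.2878) + (-0.3906) = -77.1802
Denominator Σ(x_t−x̄)² = 124.1943
r_2 = -77.1802 / 124.1943 = -0.621

-0.621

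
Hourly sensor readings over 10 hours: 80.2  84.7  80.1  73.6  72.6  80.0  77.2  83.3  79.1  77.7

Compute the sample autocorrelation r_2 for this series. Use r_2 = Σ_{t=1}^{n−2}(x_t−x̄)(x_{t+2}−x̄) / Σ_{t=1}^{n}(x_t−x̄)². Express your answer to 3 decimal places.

-0.255

Mean x̄ = (80.2 + 84.7 + 80.1 + 73.6 + 72.6 + 80.0 + 77.2 + 83.3 + 79.1 + 77.7)/10 = 78.8500
Numerator Σ_{t=1}^{8}(x_t−x̄)(x_{t+2}−x̄) = -32.9750
Denominator Σ(x_t−x̄)² = 129.4650
r_2 = -32.9750 / 129.4650 = -0.255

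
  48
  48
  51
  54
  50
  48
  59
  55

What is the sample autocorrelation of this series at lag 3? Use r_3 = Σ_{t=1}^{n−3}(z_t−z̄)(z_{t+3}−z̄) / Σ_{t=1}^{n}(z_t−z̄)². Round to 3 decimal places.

0.102

Mean z̄ = (48 + 48 + 51 + 54 + 50 + 48 + 59 + 55)/8 = 51.6250
Numerator Σ_{t=1}^{5}(z_t−z̄)(z_{t+3}−z̄) = 11.5781
Denominator Σ(z_t−z̄)² = 113.8750
r_3 = 11.5781 / 113.8750 = 0.102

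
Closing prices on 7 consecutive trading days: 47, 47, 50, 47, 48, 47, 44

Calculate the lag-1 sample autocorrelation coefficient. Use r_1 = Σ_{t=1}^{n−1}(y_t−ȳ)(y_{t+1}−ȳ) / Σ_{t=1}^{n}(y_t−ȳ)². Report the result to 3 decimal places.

Mean ȳ = (47 + 47 + 50 + 47 + 48 + 47 + 44)/7 = 47.1429
Deviations from mean: -0.1429, -0.1429, 2.8571, -0.1429, 0.8571, -0.1429, -3.1429
Σ(y_t−ȳ)(y_{t+1}−ȳ) = (0.0204) + (-0.4082) + (-0.4082) + (-0.1224) + (-0.1224) + (0.4490) = -0.5918
Denominator Σ(y_t−ȳ)² = 18.8571
r_1 = -0.5918 / 18.8571 = -0.031

-0.031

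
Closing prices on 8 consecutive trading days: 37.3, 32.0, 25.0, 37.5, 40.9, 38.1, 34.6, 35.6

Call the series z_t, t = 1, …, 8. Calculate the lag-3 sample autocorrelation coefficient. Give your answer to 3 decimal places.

-0.251

Mean z̄ = (37.3 + 32.0 + 25.0 + 37.5 + 40.9 + 38.1 + 34.6 + 35.6)/8 = 35.1250
Deviations from mean: 2.1750, -3.1250, -10.1250, 2.3750, 5.7750, 2.9750, -0.5250, 0.4750
Σ(z_t−z̄)(z_{t+3}−z̄) = (5.1656) + (-18.0469) + (-30.1219) + (-1.2469) + (2.7431) = -41.5069
Denominator Σ(z_t−z̄)² = 165.3550
r_3 = -41.5069 / 165.3550 = -0.251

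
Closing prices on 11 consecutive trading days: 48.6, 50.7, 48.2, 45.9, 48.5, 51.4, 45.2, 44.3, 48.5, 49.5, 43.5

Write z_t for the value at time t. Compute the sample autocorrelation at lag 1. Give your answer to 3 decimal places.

-0.070

Mean z̄ = (48.6 + 50.7 + 48.2 + 45.9 + 48.5 + 51.4 + 45.2 + 44.3 + 48.5 + 49.5 + 43.5)/11 = 47.6636
Numerator Σ_{t=1}^{10}(z_t−z̄)(z_{t+1}−z̄) = -4.6659
Denominator Σ(z_t−z̄)² = 66.9455
r_1 = -4.6659 / 66.9455 = -0.070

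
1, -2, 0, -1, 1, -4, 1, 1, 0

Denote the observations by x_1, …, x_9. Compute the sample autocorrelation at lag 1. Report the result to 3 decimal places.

-0.477

Mean x̄ = (1 − 2 + 0 − 1 + 1 − 4 + 1 + 1 + 0)/9 = -0.3333
Numerator Σ_{t=1}^{8}(x_t−x̄)(x_{t+1}−x̄) = -11.4444
Denominator Σ(x_t−x̄)² = 24.0000
r_1 = -11.4444 / 24.0000 = -0.477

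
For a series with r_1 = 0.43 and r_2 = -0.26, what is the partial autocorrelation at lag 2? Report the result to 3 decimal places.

φ_{22} = (r_2 − r_1²) / (1 − r_1²)
r_1² = (0.43)² = 0.1849
Numerator = -0.26 − 0.1849 = -0.4449; denominator = 1 − 0.1849 = 0.8151
φ_{22} = -0.4449 / 0.8151 = -0.546

-0.546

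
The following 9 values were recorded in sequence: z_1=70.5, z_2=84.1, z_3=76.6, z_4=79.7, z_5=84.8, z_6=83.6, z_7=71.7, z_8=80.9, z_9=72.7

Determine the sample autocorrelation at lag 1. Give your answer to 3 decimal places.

-0.320

Mean z̄ = (70.5 + 84.1 + 76.6 + 79.7 + 84.8 + 83.6 + 71.7 + 80.9 + 72.7)/9 = 78.2889
Numerator Σ_{t=1}^{8}(z_t−z̄)(z_{t+1}−z̄) = -80.4823
Denominator Σ(z_t−z̄)² = 251.3489
r_1 = -80.4823 / 251.3489 = -0.320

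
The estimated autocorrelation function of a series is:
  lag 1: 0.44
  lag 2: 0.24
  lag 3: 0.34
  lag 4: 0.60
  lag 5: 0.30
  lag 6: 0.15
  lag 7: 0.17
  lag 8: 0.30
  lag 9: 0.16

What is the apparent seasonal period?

The largest autocorrelation is r_4 = 0.60; the remaining lags stay at or below 0.44. The elevated value at lag 1 (0.44), dropping to 0.24 at lag 2, reflects decaying short-term dependence rather than seasonality.
The dominant spike at lag 4 indicates a seasonal period of 4.

4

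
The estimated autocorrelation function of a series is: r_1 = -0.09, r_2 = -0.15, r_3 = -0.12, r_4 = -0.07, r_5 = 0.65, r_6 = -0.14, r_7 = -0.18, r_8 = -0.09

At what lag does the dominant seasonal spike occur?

5

The largest autocorrelation is r_5 = 0.65; the remaining lags stay at or below -0.07.
The dominant spike at lag 5 indicates a seasonal period of 5.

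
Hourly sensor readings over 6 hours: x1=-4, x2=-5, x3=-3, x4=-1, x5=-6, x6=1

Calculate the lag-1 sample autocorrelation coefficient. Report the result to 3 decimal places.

Mean x̄ = (-4 − 5 − 3 − 1 − 6 + 1)/6 = -3.0000
Σ(x_t−x̄)(x_{t+1}−x̄) = (2.0000) + (0.0000) + (0.0000) + (-6.0000) + (-12.0000) = -16.0000
Denominator Σ(x_t−x̄)² = 34.0000
r_1 = -16.0000 / 34.0000 = -0.471

-0.471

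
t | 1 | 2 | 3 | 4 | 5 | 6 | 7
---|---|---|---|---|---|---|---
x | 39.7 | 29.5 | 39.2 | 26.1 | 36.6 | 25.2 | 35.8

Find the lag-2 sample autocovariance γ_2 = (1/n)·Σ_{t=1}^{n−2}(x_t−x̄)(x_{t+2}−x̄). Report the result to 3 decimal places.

21.629

Mean x̄ = (39.7 + 29.5 + 39.2 + 26.1 + 36.6 + 25.2 + 35.8)/7 = 33.1571
Σ_{t=1}^{5}(x_t−x̄)(x_{t+2}−x̄) = 151.4049
γ_2 = 151.4049 / 7 = 21.629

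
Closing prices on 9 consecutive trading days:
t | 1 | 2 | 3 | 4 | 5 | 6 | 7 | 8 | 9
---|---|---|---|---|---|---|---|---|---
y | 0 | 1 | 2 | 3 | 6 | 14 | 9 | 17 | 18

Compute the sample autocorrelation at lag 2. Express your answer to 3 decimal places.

Mean ȳ = (0 + 1 + 2 + 3 + 6 + 14 + 9 + 17 + 18)/9 = 7.7778
Σ(y_t−ȳ)(y_{t+2}−ȳ) = (44.9383) + (32.3827) + (10.2716) + (-29.7284) + (-2.1728) + (57.3827) + (12.4938) = 125.5679
Denominator Σ(y_t−ȳ)² = 395.5556
r_2 = 125.5679 / 395.5556 = 0.317

0.317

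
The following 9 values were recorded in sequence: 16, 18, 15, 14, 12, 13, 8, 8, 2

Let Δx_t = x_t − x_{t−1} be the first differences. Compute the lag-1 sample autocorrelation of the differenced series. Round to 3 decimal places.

First differences Δx: 2, -3, -1, -2, 1, -5, 0, -6
Mean of differences = -1.7500
Numerator Σ(Δx_t−Δx̄)(Δx_{t+1}−Δx̄) = -28.5625
Denominator Σ(Δx_t−Δx̄)² = 55.5000
r_1(Δx) = -28.5625 / 55.5000 = -0.515

-0.515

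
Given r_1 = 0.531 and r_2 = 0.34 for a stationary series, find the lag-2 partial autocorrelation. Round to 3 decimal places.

φ_{22} = (r_2 − r_1²) / (1 − r_1²)
r_1² = (0.531)² = 0.281961
Numerator = 0.34 − 0.2820 = 0.0580; denominator = 1 − 0.2820 = 0.7180
φ_{22} = 0.0580 / 0.7180 = 0.081

0.081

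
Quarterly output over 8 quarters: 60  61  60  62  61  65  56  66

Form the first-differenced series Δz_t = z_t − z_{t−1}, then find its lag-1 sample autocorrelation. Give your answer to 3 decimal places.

First differences Δz: 1, -1, 2, -1, 4, -9, 10
Mean of differences = 0.8571
Numerator Σ(Δz_t−Δz̄)(Δz_{t+1}−Δz̄) = -131.4490
Denominator Σ(Δz_t−Δz̄)² = 198.8571
r_1(Δz) = -131.4490 / 198.8571 = -0.661

-0.661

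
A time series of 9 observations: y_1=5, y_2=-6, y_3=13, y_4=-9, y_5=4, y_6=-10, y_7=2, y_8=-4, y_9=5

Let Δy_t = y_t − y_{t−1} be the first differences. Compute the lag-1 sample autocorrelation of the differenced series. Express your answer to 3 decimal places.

First differences Δy: -11, 19, -22, 13, -14, 12, -6, 9
Mean of differences = 0.0000
Numerator Σ(Δy_t−Δȳ)(Δy_{t+1}−Δȳ) = -1389.0000
Denominator Σ(Δy_t−Δȳ)² = 1592.0000
r_1(Δy) = -1389.0000 / 1592.0000 = -0.872

-0.872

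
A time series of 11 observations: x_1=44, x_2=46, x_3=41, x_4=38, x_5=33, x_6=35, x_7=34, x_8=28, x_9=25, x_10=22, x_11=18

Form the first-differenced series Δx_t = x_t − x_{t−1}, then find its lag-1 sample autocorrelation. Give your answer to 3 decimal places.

-0.230

First differences Δx: 2, -5, -3, -5, 2, -1, -6, -3, -3, -4
Mean of differences = -2.6000
Numerator Σ(Δx_t−Δx̄)(Δx_{t+1}−Δx̄) = -16.1600
Denominator Σ(Δx_t−Δx̄)² = 70.4000
r_1(Δx) = -16.1600 / 70.4000 = -0.230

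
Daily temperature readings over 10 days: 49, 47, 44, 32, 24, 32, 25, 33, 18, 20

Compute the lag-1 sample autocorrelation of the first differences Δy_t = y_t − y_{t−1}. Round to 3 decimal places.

-0.547

First differences Δy: -2, -3, -12, -8, 8, -7, 8, -15, 2
Mean of differences = -3.2222
Numerator Σ(Δy_t−Δȳ)(Δy_{t+1}−Δȳ) = -291.8272
Denominator Σ(Δy_t−Δȳ)² = 533.5556
r_1(Δy) = -291.8272 / 533.5556 = -0.547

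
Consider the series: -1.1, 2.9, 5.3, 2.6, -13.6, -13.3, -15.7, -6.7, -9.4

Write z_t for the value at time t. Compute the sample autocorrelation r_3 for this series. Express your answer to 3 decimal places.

Mean z̄ = (-1.1 + 2.9 + 5.3 + 2.6 − 13.6 − 13.3 − 15.7 − 6.7 − 9.4)/9 = -5.4444
Σ(z_t−z̄)(z_{t+3}−z̄) = (34.9486) + (-68.0536) + (-84.4036) + (-82.5002) + (10.2398) + (31.0731) = -158.6959
Denominator Σ(z_t−z̄)² = 519.2822
r_3 = -158.6959 / 519.2822 = -0.306

-0.306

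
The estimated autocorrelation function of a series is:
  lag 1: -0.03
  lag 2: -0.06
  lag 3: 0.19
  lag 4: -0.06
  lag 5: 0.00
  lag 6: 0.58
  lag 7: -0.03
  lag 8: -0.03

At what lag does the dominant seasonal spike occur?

The largest autocorrelation is r_6 = 0.58; the remaining lags stay at or below 0.19.
The dominant spike at lag 6 indicates a seasonal period of 6.

6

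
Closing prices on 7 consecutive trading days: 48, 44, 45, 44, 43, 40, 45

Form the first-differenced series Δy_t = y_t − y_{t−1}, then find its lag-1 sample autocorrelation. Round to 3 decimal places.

First differences Δy: -4, 1, -1, -1, -3, 5
Mean of differences = -0.5000
Numerator Σ(Δy_t−Δȳ)(Δy_{t+1}−Δȳ) = -18.2500
Denominator Σ(Δy_t−Δȳ)² = 51.5000
r_1(Δy) = -18.2500 / 51.5000 = -0.354

-0.354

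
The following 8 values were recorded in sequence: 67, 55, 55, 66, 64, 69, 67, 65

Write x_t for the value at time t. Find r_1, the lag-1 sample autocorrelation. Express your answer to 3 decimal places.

Mean x̄ = (67 + 55 + 55 + 66 + 64 + 69 + 67 + 65)/8 = 63.5000
Deviations from mean: 3.5000, -8.5000, -8.5000, 2.5000, 0.5000, 5.5000, 3.5000, 1.5000
Σ(x_t−x̄)(x_{t+1}−x̄) = (-29.7500) + (72.2500) + (-21.2500) + (1.2500) + (2.7500) + (19.2500) + (5.2500) = 49.7500
Denominator Σ(x_t−x̄)² = 208.0000
r_1 = 49.7500 / 208.0000 = 0.239

0.239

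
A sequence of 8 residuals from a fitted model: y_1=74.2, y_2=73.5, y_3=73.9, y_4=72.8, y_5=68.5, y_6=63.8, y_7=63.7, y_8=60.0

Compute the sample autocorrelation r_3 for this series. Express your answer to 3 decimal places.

Mean ȳ = (74.2 + 73.5 + 73.9 + 72.8 + 68.5 + 63.8 + 63.7 + 60.0)/8 = 68.8000
Deviations from mean: 5.4000, 4.7000, 5.1000, 4.0000, -0.3000, -5.0000, -5.1000, -8.8000
Σ(y_t−ȳ)(y_{t+3}−ȳ) = (21.6000) + (-1.4100) + (-25.5000) + (-20.4000) + (2.6400) = -23.0700
Denominator Σ(y_t−ȳ)² = 221.8000
r_3 = -23.0700 / 221.8000 = -0.104

-0.104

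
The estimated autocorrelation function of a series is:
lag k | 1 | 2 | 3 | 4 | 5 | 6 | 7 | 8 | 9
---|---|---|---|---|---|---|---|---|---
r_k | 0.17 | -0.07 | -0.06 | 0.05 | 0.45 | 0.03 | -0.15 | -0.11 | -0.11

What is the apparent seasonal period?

5

The largest autocorrelation is r_5 = 0.45; the remaining lags stay at or below 0.17.
The dominant spike at lag 5 indicates a seasonal period of 5.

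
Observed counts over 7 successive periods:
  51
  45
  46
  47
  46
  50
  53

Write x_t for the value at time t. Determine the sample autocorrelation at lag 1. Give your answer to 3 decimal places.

0.156

Mean x̄ = (51 + 45 + 46 + 47 + 46 + 50 + 53)/7 = 48.2857
Deviations from mean: 2.7143, -3.2857, -2.2857, -1.2857, -2.2857, 1.7143, 4.7143
Σ(x_t−x̄)(x_{t+1}−x̄) = (-8.9184) + (7.5102) + (2.9388) + (2.9388) + (-3.9184) + (8.0816) = 8.6327
Denominator Σ(x_t−x̄)² = 55.4286
r_1 = 8.6327 / 55.4286 = 0.156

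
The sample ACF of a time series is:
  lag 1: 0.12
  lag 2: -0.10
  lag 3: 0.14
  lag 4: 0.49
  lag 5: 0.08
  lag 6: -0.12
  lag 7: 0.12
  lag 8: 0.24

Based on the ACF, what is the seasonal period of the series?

The largest autocorrelation is r_4 = 0.49, with a weaker echo at lag 8 (0.24); the remaining lags stay at or below 0.14.
The dominant spike at lag 4 indicates a seasonal period of 4.

4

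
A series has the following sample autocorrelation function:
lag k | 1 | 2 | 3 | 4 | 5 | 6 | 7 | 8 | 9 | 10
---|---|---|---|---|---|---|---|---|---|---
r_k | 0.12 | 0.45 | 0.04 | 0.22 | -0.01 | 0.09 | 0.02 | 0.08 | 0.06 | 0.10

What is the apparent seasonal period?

The largest autocorrelation is r_2 = 0.45, with a weaker echo at lag 4 (0.22); the remaining lags stay at or below 0.12.
The dominant spike at lag 2 indicates a seasonal period of 2.

2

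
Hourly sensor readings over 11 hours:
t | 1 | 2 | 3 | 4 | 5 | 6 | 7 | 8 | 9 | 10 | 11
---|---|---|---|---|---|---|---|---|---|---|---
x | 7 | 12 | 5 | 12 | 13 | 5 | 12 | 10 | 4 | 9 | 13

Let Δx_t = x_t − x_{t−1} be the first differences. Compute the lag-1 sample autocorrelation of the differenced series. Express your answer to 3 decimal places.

First differences Δx: 5, -7, 7, 1, -8, 7, -2, -6, 5, 4
Mean of differences = 0.6000
Numerator Σ(Δx_t−Δx̄)(Δx_{t+1}−Δx̄) = -151.5600
Denominator Σ(Δx_t−Δx̄)² = 314.4000
r_1(Δx) = -151.5600 / 314.4000 = -0.482

-0.482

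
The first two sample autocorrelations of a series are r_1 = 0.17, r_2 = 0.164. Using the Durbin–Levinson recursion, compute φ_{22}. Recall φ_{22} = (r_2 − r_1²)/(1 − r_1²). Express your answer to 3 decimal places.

0.139

φ_{22} = (r_2 − r_1²) / (1 − r_1²)
r_1² = (0.17)² = 0.0289
Numerator = 0.164 − 0.0289 = 0.1351; denominator = 1 − 0.0289 = 0.9711
φ_{22} = 0.1351 / 0.9711 = 0.139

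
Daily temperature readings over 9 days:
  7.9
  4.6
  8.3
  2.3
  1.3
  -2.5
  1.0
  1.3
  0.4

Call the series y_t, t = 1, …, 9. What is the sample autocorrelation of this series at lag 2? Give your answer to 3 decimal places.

Mean ȳ = (7.9 + 4.6 + 8.3 + 2.3 + 1.3 − 2.5 + 1.0 + 1.3 + 0.4)/9 = 2.7333
Numerator Σ_{t=1}^{7}(y_t−ȳ)(y_{t+2}−ȳ) = 36.2711
Denominator Σ(y_t−ȳ)² = 101.3000
r_2 = 36.2711 / 101.3000 = 0.358

0.358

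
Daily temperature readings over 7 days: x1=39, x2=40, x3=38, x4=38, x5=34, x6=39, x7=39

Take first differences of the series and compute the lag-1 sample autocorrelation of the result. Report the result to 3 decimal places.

First differences Δx: 1, -2, 0, -4, 5, 0
Mean of differences = 0.0000
Numerator Σ(Δx_t−Δx̄)(Δx_{t+1}−Δx̄) = -22.0000
Denominator Σ(Δx_t−Δx̄)² = 46.0000
r_1(Δx) = -22.0000 / 46.0000 = -0.478

-0.478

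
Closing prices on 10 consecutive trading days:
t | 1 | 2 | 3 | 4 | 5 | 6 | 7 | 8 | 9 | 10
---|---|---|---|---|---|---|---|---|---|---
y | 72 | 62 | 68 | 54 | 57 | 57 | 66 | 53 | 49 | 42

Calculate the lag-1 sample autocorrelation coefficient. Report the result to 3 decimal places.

0.267

Mean ȳ = (72 + 62 + 68 + 54 + 57 + 57 + 66 + 53 + 49 + 42)/10 = 58.0000
Numerator Σ_{t=1}^{9}(y_t−ȳ)(y_{t+1}−ȳ) = 202.0000
Denominator Σ(y_t−ȳ)² = 756.0000
r_1 = 202.0000 / 756.0000 = 0.267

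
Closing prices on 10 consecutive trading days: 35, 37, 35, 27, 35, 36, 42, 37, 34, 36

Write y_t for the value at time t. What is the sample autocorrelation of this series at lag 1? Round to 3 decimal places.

Mean ȳ = (35 + 37 + 35 + 27 + 35 + 36 + 42 + 37 + 34 + 36)/10 = 35.4000
Numerator Σ_{t=1}^{9}(y_t−ȳ)(y_{t+1}−ȳ) = 16.6400
Denominator Σ(y_t−ȳ)² = 122.4000
r_1 = 16.6400 / 122.4000 = 0.136

0.136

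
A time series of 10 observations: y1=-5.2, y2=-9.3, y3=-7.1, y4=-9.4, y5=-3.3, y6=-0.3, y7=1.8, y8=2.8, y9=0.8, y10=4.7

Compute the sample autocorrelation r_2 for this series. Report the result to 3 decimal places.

Mean ȳ = (-5.2 − 9.3 − 7.1 − 9.4 − 3.3 − 0.3 + 1.8 + 2.8 + 0.8 + 4.7)/10 = -2.4500
Numerator Σ_{t=1}^{8}(y_t−ȳ)(y_{t+2}−ȳ) = 108.4300
Denominator Σ(y_t−ȳ)² = 237.0650
r_2 = 108.4300 / 237.0650 = 0.457

0.457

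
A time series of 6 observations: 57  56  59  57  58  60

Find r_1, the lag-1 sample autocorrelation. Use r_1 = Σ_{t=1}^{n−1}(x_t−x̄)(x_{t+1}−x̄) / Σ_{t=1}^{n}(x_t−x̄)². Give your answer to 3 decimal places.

-0.126

Mean x̄ = (57 + 56 + 59 + 57 + 58 + 60)/6 = 57.8333
Deviations from mean: -0.8333, -1.8333, 1.1667, -0.8333, 0.1667, 2.1667
Σ(x_t−x̄)(x_{t+1}−x̄) = (1.5278) + (-2.1389) + (-0.9722) + (-0.1389) + (0.3611) = -1.3611
Denominator Σ(x_t−x̄)² = 10.8333
r_1 = -1.3611 / 10.8333 = -0.126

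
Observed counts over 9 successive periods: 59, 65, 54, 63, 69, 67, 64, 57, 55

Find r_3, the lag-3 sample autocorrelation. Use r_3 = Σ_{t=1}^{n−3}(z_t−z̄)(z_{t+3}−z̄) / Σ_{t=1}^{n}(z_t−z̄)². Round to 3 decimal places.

-0.360

Mean z̄ = (59 + 65 + 54 + 63 + 69 + 67 + 64 + 57 + 55)/9 = 61.4444
Numerator Σ_{t=1}^{6}(z_t−z̄)(z_{t+3}−z̄) = -83.7037
Denominator Σ(z_t−z̄)² = 232.2222
r_3 = -83.7037 / 232.2222 = -0.360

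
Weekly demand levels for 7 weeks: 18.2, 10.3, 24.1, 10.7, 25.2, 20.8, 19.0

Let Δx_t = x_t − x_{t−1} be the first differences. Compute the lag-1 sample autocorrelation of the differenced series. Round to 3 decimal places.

First differences Δx: -7.9, 13.8, -13.4, 14.5, -4.4, -1.8
Mean of differences = 0.1333
Numerator Σ(Δx_t−Δx̄)(Δx_{t+1}−Δx̄) = -545.5378
Denominator Σ(Δx_t−Δx̄)² = 665.1533
r_1(Δx) = -545.5378 / 665.1533 = -0.820

-0.820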